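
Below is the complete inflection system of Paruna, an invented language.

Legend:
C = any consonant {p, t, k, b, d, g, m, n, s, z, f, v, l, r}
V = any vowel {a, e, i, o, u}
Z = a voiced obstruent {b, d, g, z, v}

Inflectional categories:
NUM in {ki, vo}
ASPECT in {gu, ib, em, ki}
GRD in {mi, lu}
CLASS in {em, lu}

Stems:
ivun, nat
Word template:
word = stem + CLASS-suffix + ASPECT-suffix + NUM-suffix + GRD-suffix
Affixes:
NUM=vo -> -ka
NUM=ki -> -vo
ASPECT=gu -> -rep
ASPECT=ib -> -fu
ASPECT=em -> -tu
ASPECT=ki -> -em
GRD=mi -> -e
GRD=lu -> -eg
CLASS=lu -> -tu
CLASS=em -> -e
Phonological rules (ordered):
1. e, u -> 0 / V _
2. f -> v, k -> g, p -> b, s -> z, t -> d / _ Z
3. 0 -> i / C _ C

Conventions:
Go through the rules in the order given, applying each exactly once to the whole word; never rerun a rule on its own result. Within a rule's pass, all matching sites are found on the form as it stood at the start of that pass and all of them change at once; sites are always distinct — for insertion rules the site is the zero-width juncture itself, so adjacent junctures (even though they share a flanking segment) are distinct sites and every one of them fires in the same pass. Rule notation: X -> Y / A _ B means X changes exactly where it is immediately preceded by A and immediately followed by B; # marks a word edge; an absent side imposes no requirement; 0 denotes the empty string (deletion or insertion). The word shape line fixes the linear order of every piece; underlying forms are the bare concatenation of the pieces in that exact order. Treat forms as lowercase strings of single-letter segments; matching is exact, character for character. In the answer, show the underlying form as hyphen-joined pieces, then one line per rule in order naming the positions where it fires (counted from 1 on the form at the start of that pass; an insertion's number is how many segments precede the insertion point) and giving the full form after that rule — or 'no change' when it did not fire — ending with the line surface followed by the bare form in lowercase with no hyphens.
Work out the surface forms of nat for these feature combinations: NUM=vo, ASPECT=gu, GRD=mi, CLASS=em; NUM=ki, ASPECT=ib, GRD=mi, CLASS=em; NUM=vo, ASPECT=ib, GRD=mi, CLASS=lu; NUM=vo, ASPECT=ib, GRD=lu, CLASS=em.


cell NUM=vo, ASPECT=gu, GRD=mi, CLASS=em:
underlying: nat-e-rep-ka-e
1. e, u -> 0 / V _: fires at position(s) 10: naterepka
2. f -> v, k -> g, p -> b, s -> z, t -> d / _ Z: no change
3. 0 -> i / C _ C: inserts after position(s) 7: naterepika
surface: naterepika

cell NUM=ki, ASPECT=ib, GRD=mi, CLASS=em:
underlying: nat-e-fu-vo-e
1. e, u -> 0 / V _: fires at position(s) 9: natefuvo
2. f -> v, k -> g, p -> b, s -> z, t -> d / _ Z: no change
3. 0 -> i / C _ C: no change
surface: natefuvo

cell NUM=vo, ASPECT=ib, GRD=mi, CLASS=lu:
underlying: nat-tu-fu-ka-e
1. e, u -> 0 / V _: fires at position(s) 10: nattufuka
2. f -> v, k -> g, p -> b, s -> z, t -> d / _ Z: no change
3. 0 -> i / C _ C: inserts after position(s) 3: natitufuka
surface: natitufuka

cell NUM=vo, ASPECT=ib, GRD=lu, CLASS=em:
underlying: nat-e-fu-ka-eg
1. e, u -> 0 / V _: fires at position(s) 9: natefukag
2. f -> v, k -> g, p -> b, s -> z, t -> d / _ Z: no change
3. 0 -> i / C _ C: no change
surface: natefukag


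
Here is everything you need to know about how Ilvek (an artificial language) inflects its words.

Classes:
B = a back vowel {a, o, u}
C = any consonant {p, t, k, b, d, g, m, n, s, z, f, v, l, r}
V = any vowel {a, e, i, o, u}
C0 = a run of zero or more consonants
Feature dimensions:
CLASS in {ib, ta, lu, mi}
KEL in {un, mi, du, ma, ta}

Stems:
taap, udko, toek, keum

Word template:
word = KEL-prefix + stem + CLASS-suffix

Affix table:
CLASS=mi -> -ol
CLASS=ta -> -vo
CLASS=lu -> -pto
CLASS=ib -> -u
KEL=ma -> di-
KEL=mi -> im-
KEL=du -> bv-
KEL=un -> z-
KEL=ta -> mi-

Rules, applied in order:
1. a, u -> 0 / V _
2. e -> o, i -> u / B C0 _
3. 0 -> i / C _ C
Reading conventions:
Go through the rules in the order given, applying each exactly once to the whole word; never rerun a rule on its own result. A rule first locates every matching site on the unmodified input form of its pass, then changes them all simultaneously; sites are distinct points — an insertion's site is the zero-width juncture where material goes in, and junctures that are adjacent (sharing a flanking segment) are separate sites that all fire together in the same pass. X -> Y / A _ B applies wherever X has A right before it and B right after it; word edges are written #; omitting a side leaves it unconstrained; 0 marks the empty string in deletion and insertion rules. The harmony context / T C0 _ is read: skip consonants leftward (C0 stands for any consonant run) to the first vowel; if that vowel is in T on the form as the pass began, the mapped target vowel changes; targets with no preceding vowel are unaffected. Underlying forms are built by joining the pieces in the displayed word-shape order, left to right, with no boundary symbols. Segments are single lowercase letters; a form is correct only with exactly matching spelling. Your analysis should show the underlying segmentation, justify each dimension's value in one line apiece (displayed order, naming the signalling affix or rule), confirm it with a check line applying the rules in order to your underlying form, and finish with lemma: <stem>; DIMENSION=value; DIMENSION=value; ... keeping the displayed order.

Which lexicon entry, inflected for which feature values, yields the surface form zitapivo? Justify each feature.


underlying: z-taap-vo
CLASS=ta - signalled by the affix -vo
KEL=un - signalled by the affix z-
check: ztaapvo -> ztapvo -> ztapvo -> zitapivo
lemma: taap; CLASS=ta; KEL=un


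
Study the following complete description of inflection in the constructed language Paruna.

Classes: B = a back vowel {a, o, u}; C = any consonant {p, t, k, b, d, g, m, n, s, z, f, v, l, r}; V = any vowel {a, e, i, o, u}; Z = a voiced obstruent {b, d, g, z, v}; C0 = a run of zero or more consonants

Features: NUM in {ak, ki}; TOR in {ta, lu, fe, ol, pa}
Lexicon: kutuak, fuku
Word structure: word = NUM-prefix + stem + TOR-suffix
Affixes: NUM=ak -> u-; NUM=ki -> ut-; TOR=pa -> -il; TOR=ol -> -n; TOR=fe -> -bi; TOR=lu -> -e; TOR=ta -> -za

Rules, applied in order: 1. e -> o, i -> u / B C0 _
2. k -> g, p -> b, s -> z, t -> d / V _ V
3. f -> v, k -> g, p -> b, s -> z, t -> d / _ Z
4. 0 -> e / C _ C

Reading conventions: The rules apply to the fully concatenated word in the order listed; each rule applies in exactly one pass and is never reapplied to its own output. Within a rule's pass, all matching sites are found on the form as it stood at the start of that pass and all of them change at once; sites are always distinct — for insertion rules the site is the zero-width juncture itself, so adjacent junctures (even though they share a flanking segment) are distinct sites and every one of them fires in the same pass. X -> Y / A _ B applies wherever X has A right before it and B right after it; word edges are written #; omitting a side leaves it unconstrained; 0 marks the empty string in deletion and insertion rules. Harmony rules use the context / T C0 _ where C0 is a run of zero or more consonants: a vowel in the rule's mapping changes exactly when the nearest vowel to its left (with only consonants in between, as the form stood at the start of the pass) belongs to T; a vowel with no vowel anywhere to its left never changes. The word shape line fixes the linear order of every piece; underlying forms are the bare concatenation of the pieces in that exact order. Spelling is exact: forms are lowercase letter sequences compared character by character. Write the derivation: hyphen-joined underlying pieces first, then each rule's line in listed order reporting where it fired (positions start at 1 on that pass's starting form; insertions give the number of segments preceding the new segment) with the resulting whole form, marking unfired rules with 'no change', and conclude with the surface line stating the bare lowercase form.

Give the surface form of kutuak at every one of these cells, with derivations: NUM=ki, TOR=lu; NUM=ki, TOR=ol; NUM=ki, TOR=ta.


cell NUM=ki, TOR=lu:
underlying: ut-kutuak-e
1. e -> o, i -> u / B C0 _: fires at position(s) 9: utkutuako
2. k -> g, p -> b, s -> z, t -> d / V _ V: fires at position(s) 5, 8: utkuduago
3. f -> v, k -> g, p -> b, s -> z, t -> d / _ Z: no change
4. 0 -> e / C _ C: inserts after position(s) 2: utekuduago
surface: utekuduago

cell NUM=ki, TOR=ol:
underlying: ut-kutuak-n
1. e -> o, i -> u / B C0 _: no change
2. k -> g, p -> b, s -> z, t -> d / V _ V: fires at position(s) 5: utkuduakn
3. f -> v, k -> g, p -> b, s -> z, t -> d / _ Z: no change
4. 0 -> e / C _ C: inserts after position(s) 2, 8: utekuduaken
surface: utekuduaken

cell NUM=ki, TOR=ta:
underlying: ut-kutuak-za
1. e -> o, i -> u / B C0 _: no change
2. k -> g, p -> b, s -> z, t -> d / V _ V: fires at position(s) 5: utkuduakza
3. f -> v, k -> g, p -> b, s -> z, t -> d / _ Z: fires at position(s) 8: utkuduagza
4. 0 -> e / C _ C: inserts after position(s) 2, 8: utekuduageza
surface: utekuduageza


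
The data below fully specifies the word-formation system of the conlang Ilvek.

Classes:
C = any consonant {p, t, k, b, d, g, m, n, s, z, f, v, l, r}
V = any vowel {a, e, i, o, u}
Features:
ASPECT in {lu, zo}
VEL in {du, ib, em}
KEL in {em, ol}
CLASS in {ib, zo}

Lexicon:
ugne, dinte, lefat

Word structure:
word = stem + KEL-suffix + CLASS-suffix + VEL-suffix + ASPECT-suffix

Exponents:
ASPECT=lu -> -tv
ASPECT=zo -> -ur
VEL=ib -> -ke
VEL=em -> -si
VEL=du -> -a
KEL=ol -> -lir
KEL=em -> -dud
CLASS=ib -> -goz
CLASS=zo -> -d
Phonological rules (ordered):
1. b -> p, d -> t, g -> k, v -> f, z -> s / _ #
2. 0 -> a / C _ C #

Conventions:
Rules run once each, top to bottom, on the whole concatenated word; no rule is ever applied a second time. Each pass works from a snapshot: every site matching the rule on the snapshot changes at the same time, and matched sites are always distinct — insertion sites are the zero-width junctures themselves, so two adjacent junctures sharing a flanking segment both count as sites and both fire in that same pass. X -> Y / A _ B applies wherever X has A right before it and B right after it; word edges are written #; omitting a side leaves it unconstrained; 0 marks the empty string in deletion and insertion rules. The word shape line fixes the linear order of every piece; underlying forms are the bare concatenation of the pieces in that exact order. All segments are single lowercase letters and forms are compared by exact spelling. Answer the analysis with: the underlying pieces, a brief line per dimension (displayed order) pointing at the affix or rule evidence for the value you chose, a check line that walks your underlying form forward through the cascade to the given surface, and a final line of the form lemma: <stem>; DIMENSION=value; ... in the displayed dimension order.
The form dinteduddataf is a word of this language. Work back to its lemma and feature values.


underlying: dinte-dud-d-a-tv
ASPECT=lu - signalled by the affix -tv
VEL=du - signalled by the affix -a
KEL=em - signalled by the affix -dud
CLASS=zo - signalled by the affix -d
check: dinteduddatv -> dinteduddatf -> dinteduddataf
lemma: dinte; ASPECT=lu; VEL=du; KEL=em; CLASS=zo


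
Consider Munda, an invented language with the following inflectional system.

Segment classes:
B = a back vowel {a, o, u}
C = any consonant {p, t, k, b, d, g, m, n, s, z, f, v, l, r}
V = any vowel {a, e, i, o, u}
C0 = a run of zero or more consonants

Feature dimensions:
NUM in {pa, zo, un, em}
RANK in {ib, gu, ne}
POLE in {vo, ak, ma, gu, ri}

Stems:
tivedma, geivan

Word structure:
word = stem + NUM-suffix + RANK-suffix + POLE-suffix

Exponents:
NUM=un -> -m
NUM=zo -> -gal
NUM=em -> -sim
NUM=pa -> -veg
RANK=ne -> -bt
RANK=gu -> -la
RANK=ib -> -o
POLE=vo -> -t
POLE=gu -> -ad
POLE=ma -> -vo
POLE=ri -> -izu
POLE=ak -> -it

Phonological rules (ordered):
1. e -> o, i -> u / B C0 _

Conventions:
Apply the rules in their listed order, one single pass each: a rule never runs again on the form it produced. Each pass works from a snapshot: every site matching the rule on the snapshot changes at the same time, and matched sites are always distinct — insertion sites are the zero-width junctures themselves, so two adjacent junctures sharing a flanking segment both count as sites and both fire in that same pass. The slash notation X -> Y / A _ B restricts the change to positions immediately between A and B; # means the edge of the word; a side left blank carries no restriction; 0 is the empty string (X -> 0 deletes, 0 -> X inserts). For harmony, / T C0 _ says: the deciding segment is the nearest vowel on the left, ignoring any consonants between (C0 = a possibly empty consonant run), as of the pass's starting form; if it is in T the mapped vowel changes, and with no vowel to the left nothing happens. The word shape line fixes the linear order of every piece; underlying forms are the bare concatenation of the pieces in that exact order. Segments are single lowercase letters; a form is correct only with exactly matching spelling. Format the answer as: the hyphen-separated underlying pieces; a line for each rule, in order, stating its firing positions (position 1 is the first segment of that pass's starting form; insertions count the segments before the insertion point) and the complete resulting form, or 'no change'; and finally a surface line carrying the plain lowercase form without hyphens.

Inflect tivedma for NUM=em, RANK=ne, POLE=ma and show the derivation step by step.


underlying: tivedma-sim-bt-vo
1. e -> o, i -> u / B C0 _: fires at position(s) 9: tivedmasumbtvo
surface: tivedmasumbtvo


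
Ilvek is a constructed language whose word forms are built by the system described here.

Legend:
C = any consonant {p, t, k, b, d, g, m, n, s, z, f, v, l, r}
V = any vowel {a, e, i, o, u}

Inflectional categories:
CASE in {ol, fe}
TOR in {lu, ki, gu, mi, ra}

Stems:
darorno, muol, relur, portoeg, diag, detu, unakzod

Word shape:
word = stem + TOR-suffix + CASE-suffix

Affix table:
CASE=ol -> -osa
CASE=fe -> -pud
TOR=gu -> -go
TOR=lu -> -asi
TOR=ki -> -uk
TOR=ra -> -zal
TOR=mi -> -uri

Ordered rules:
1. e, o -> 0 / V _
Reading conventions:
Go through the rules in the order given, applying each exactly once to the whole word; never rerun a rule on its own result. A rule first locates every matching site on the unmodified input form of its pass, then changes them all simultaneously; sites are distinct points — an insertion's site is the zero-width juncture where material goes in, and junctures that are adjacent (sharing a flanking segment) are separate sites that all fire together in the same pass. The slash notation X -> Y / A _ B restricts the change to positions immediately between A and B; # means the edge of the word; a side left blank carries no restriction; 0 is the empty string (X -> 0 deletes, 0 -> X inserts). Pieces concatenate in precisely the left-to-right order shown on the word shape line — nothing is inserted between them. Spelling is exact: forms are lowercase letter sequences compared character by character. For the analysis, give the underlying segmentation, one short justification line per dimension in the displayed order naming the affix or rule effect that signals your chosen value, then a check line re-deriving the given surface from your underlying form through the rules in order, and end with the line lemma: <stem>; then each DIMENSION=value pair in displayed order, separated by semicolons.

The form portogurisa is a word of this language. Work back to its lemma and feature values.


underlying: portoeg-uri-osa
CASE=ol - signalled by the affix -osa
TOR=mi - signalled by the affix -uri
check: portoeguriosa -> portogurisa
lemma: portoeg; CASE=ol; TOR=mi


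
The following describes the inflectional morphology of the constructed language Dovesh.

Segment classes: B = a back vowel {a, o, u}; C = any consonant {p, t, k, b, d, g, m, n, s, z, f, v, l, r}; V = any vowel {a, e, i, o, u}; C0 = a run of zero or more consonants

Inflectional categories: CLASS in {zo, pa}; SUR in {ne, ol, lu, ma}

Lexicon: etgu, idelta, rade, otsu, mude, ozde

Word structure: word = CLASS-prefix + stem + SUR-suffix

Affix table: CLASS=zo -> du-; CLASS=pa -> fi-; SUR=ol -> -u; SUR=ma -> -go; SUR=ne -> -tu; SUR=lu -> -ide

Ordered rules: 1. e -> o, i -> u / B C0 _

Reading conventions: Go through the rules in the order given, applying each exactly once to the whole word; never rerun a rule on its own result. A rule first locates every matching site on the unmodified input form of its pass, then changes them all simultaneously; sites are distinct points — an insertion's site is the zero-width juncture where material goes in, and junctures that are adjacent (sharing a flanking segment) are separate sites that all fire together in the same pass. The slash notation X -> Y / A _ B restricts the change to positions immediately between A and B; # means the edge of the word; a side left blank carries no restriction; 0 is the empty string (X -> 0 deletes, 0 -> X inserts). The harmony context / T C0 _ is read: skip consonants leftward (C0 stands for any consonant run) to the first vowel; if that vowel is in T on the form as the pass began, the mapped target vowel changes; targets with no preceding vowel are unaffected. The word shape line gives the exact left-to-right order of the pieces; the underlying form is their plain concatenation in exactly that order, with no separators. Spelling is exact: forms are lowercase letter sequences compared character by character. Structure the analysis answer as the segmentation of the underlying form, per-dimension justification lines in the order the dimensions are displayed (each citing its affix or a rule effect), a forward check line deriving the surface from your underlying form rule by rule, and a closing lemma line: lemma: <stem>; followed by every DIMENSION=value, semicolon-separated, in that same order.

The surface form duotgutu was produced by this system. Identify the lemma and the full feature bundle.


underlying: du-etgu-tu
CLASS=zo - signalled by the affix du-
SUR=ne - signalled by the affix -tu
check: duetgutu -> duotgutu
lemma: etgu; CLASS=zo; SUR=ne


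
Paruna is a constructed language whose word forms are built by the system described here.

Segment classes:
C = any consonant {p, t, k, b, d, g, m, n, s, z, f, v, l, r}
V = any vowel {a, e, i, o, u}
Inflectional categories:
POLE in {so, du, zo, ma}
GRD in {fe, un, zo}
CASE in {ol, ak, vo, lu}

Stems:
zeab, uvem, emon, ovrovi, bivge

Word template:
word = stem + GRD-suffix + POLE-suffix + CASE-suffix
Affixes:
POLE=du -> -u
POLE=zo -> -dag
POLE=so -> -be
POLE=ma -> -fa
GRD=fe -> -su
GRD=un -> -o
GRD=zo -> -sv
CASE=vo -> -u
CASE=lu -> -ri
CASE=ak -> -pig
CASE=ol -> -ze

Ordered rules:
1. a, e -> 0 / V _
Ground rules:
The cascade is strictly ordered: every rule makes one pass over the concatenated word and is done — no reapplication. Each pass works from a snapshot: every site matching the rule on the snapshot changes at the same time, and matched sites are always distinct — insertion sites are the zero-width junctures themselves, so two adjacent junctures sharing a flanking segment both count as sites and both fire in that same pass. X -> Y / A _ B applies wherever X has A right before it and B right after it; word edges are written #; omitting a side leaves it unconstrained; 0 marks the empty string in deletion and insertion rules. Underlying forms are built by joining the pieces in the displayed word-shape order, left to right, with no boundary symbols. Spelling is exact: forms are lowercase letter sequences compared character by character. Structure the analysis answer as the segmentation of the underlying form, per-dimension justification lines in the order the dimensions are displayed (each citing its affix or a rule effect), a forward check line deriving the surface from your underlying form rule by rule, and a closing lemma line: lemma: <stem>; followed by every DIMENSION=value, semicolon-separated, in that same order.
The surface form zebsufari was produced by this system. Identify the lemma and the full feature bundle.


underlying: zeab-su-fa-ri
POLE=ma - signalled by the affix -fa
GRD=fe - signalled by the affix -su
CASE=lu - signalled by the affix -ri
check: zeabsufari -> zebsufari
lemma: zeab; POLE=ma; GRD=fe; CASE=lu


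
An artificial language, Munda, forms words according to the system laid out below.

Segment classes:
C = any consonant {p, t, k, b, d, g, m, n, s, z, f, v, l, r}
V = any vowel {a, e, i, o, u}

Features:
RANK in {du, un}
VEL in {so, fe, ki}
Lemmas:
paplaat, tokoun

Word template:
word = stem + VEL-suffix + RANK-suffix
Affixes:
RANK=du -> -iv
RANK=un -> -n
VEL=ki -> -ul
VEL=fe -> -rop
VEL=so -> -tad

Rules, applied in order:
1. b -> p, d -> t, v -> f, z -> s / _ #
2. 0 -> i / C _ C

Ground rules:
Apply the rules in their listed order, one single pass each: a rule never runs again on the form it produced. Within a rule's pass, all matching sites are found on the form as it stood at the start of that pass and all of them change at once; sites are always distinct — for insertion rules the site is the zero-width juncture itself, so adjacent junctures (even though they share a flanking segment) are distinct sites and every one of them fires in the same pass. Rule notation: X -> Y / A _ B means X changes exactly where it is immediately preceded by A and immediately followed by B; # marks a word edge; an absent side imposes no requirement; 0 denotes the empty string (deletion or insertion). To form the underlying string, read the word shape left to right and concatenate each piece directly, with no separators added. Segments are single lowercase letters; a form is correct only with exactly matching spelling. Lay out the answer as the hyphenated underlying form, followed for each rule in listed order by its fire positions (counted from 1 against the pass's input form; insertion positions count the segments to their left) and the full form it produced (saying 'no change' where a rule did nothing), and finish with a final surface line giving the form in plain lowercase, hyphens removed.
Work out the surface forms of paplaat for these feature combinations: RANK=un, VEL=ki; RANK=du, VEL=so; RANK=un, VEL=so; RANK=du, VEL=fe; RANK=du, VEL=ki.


cell RANK=un, VEL=ki:
underlying: paplaat-ul-n
1. b -> p, d -> t, v -> f, z -> s / _ #: no change
2. 0 -> i / C _ C: inserts after position(s) 3, 9: papilaatulin
surface: papilaatulin

cell RANK=du, VEL=so:
underlying: paplaat-tad-iv
1. b -> p, d -> t, v -> f, z -> s / _ #: fires at position(s) 12: paplaattadif
2. 0 -> i / C _ C: inserts after position(s) 3, 7: papilaatitadif
surface: papilaatitadif

cell RANK=un, VEL=so:
underlying: paplaat-tad-n
1. b -> p, d -> t, v -> f, z -> s / _ #: no change
2. 0 -> i / C _ C: inserts after position(s) 3, 7, 10: papilaatitadin
surface: papilaatitadin

cell RANK=du, VEL=fe:
underlying: paplaat-rop-iv
1. b -> p, d -> t, v -> f, z -> s / _ #: fires at position(s) 12: paplaatropif
2. 0 -> i / C _ C: inserts after position(s) 3, 7: papilaatiropif
surface: papilaatiropif

cell RANK=du, VEL=ki:
underlying: paplaat-ul-iv
1. b -> p, d -> t, v -> f, z -> s / _ #: fires at position(s) 11: paplaatulif
2. 0 -> i / C _ C: inserts after position(s) 3: papilaatulif
surface: papilaatulif


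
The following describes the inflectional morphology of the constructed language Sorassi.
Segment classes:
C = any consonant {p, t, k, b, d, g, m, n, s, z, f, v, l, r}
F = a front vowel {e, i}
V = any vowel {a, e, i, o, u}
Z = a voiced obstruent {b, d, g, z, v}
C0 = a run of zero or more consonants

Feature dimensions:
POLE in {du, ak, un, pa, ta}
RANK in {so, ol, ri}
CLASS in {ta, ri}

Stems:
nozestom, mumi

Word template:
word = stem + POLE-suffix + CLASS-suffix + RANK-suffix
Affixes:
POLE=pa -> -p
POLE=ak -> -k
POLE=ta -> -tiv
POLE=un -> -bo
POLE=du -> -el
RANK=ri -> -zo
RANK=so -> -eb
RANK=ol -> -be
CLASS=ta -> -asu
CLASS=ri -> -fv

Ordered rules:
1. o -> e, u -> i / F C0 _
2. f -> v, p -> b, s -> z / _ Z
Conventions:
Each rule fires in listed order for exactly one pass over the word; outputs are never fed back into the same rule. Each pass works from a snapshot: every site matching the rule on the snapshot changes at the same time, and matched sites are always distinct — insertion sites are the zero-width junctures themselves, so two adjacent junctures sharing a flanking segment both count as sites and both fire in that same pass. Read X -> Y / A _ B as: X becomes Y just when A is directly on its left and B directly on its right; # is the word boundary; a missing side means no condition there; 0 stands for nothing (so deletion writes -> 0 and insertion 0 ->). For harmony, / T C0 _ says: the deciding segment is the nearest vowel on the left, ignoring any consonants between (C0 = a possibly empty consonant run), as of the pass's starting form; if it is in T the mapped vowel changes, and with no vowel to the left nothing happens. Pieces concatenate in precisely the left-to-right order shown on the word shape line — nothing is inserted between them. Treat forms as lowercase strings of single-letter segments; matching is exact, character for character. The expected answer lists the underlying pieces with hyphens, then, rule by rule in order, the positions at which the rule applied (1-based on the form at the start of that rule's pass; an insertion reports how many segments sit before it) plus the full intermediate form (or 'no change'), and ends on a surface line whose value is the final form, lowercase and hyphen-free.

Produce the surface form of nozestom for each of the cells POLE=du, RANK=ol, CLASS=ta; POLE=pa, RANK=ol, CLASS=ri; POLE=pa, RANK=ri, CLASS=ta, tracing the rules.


cell POLE=du, RANK=ol, CLASS=ta:
underlying: nozestom-el-asu-be
1. o -> e, u -> i / F C0 _: fires at position(s) 7: nozestemelasube
2. f -> v, p -> b, s -> z / _ Z: no change
surface: nozestemelasube

cell POLE=pa, RANK=ol, CLASS=ri:
underlying: nozestom-p-fv-be
1. o -> e, u -> i / F C0 _: fires at position(s) 7: nozestempfvbe
2. f -> v, p -> b, s -> z / _ Z: fires at position(s) 10: nozestempvvbe
surface: nozestempvvbe

cell POLE=pa, RANK=ri, CLASS=ta:
underlying: nozestom-p-asu-zo
1. o -> e, u -> i / F C0 _: fires at position(s) 7: nozestempasuzo
2. f -> v, p -> b, s -> z / _ Z: no change
surface: nozestempasuzo


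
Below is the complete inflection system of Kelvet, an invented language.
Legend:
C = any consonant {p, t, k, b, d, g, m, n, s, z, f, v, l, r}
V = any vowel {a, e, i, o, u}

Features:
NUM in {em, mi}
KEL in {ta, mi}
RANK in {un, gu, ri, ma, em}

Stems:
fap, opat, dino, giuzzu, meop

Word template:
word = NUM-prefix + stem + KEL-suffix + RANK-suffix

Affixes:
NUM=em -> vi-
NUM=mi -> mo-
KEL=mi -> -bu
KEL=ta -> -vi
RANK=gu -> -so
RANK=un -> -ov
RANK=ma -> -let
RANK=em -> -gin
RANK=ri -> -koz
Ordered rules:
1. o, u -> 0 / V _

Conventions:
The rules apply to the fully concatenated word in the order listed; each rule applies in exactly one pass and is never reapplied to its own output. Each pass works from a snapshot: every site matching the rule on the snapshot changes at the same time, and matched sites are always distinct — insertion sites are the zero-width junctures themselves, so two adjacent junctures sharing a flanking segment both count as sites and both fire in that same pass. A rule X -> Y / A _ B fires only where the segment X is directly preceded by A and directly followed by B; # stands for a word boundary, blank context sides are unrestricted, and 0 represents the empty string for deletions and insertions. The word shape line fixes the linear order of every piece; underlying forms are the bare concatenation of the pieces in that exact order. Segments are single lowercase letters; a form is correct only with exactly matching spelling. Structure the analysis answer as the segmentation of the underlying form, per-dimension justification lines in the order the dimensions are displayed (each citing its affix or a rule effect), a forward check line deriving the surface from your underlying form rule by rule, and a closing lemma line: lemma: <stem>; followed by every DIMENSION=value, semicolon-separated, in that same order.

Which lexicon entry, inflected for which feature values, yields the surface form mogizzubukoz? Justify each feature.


underlying: mo-giuzzu-bu-koz
NUM=mi - signalled by the affix mo-
KEL=mi - signalled by the affix -bu
RANK=ri - signalled by the affix -koz
check: mogiuzzubukoz -> mogizzubukoz
lemma: giuzzu; NUM=mi; KEL=mi; RANK=ri


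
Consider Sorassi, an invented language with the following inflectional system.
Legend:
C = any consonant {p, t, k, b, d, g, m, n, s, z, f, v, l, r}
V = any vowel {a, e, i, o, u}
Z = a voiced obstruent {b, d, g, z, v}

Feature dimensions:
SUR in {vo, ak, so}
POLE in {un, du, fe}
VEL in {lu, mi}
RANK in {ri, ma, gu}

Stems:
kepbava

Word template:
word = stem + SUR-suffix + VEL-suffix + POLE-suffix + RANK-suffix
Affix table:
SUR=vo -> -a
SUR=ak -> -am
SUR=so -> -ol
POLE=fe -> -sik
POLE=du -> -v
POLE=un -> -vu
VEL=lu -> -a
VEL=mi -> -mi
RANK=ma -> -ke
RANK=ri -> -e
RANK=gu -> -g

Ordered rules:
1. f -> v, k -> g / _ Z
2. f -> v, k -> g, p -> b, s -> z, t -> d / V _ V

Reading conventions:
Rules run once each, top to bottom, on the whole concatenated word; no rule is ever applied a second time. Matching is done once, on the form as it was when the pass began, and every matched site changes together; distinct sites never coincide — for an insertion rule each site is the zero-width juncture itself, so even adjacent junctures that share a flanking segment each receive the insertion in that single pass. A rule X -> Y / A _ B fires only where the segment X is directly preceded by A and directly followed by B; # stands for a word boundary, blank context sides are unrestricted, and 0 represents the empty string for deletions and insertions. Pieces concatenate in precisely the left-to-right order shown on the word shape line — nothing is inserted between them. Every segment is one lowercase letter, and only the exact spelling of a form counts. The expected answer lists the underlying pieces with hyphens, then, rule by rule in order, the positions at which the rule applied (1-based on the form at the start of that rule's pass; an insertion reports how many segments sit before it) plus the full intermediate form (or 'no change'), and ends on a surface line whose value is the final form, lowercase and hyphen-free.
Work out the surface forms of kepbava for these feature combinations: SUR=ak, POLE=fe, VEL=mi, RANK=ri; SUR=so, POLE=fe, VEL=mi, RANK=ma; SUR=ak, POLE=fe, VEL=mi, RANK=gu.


cell SUR=ak, POLE=fe, VEL=mi, RANK=ri:
underlying: kepbava-am-mi-sik-e
1. f -> v, k -> g / _ Z: no change
2. f -> v, k -> g, p -> b, s -> z, t -> d / V _ V: fires at position(s) 12, 14: kepbavaammizige
surface: kepbavaammizige

cell SUR=so, POLE=fe, VEL=mi, RANK=ma:
underlying: kepbava-ol-mi-sik-ke
1. f -> v, k -> g / _ Z: no change
2. f -> v, k -> g, p -> b, s -> z, t -> d / V _ V: fires at position(s) 12: kepbavaolmizikke
surface: kepbavaolmizikke

cell SUR=ak, POLE=fe, VEL=mi, RANK=gu:
underlying: kepbava-am-mi-sik-g
1. f -> v, k -> g / _ Z: fires at position(s) 14: kepbavaammisigg
2. f -> v, k -> g, p -> b, s -> z, t -> d / V _ V: fires at position(s) 12: kepbavaammizigg
surface: kepbavaammizigg


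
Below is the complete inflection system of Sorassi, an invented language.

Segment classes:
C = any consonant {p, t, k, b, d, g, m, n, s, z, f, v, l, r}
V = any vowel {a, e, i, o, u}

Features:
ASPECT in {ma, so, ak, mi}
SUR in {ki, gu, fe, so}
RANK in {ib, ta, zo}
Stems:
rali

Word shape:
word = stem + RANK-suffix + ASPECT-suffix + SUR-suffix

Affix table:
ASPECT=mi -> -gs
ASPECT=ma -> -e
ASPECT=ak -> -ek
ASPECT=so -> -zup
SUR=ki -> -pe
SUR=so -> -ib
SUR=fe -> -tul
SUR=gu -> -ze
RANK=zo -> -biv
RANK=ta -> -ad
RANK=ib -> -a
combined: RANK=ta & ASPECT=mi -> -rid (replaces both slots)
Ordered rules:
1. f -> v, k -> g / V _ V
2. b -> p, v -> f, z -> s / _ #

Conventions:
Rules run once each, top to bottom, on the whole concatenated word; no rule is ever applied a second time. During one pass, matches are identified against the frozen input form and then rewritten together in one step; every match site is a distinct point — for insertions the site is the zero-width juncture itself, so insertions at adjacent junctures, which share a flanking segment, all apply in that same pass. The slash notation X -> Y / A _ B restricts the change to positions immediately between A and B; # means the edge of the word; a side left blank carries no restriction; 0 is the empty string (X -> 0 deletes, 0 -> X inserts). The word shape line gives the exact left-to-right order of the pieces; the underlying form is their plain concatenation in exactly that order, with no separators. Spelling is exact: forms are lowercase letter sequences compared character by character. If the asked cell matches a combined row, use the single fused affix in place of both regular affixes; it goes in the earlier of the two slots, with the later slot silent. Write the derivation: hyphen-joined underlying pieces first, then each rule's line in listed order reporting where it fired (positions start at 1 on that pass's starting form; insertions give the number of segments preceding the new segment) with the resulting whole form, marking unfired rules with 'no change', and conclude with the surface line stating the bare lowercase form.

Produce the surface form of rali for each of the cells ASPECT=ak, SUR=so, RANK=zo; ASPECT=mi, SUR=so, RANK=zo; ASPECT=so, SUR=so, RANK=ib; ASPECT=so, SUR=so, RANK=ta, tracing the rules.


cell ASPECT=ak, SUR=so, RANK=zo:
underlying: rali-biv-ek-ib
1. f -> v, k -> g / V _ V: fires at position(s) 9: ralibivegib
2. b -> p, v -> f, z -> s / _ #: fires at position(s) 11: ralibivegip
surface: ralibivegip

cell ASPECT=mi, SUR=so, RANK=zo:
underlying: rali-biv-gs-ib
1. f -> v, k -> g / V _ V: no change
2. b -> p, v -> f, z -> s / _ #: fires at position(s) 11: ralibivgsip
surface: ralibivgsip

cell ASPECT=so, SUR=so, RANK=ib:
underlying: rali-a-zup-ib
1. f -> v, k -> g / V _ V: no change
2. b -> p, v -> f, z -> s / _ #: fires at position(s) 10: raliazupip
surface: raliazupip

cell ASPECT=so, SUR=so, RANK=ta:
underlying: rali-ad-zup-ib
1. f -> v, k -> g / V _ V: no change
2. b -> p, v -> f, z -> s / _ #: fires at position(s) 11: raliadzupip
surface: raliadzupip


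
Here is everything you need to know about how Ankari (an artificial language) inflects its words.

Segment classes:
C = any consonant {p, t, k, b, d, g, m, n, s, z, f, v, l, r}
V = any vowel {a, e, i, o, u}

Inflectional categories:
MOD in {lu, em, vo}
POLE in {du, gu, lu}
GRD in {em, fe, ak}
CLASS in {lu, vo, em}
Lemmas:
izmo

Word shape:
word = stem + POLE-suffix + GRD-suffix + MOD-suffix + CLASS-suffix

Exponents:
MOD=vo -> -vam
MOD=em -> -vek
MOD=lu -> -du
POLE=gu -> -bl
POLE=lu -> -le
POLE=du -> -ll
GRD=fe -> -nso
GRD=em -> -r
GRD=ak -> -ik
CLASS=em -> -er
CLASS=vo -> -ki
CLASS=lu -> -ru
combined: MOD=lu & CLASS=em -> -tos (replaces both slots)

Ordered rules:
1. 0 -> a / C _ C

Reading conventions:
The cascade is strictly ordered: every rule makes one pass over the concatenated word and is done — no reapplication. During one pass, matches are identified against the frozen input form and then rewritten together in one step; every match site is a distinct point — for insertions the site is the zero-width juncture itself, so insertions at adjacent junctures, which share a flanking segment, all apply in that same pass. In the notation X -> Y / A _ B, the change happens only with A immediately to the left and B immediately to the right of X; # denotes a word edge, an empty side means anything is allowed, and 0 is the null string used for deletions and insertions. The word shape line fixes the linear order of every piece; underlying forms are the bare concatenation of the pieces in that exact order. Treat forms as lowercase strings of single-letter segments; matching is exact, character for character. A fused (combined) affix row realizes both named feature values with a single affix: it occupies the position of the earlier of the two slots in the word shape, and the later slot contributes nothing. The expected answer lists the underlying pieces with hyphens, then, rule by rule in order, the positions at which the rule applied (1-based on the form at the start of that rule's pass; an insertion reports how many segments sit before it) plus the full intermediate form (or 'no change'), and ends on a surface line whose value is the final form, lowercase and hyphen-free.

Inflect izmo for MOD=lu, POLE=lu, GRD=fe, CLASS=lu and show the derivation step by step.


underlying: izmo-le-nso-du-ru
1. 0 -> a / C _ C: inserts after position(s) 2, 7: izamolenasoduru
surface: izamolenasoduru


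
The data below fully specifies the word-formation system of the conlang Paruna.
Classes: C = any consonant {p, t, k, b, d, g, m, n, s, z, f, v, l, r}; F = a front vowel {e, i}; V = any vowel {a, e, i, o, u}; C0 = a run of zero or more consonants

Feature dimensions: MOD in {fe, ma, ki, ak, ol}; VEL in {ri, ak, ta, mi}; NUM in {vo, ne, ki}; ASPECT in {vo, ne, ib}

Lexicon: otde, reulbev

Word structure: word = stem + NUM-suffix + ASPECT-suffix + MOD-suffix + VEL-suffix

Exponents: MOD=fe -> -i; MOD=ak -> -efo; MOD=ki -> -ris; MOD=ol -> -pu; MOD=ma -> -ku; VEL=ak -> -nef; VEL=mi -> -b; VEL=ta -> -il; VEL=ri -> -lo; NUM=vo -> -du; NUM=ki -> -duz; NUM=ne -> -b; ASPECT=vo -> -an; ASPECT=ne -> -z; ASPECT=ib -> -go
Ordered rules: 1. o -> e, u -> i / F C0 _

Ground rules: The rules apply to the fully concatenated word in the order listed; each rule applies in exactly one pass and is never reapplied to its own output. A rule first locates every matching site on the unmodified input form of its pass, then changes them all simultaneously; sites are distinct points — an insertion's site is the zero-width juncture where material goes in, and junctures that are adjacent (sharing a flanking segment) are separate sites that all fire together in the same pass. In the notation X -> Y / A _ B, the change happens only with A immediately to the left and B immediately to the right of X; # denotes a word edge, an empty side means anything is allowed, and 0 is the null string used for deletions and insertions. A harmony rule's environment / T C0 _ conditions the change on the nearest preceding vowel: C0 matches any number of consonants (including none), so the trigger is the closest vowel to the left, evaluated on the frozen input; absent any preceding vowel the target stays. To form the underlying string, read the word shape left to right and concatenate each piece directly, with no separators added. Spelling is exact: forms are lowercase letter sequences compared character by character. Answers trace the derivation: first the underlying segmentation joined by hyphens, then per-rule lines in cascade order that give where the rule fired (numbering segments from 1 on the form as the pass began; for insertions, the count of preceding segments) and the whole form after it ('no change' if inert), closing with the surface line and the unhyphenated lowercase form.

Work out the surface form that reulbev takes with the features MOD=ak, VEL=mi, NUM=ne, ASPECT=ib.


underlying: reulbev-b-go-efo-b
1. o -> e, u -> i / F C0 _: fires at position(s) 3, 10, 13: reilbevbgeefeb
surface: reilbevbgeefeb


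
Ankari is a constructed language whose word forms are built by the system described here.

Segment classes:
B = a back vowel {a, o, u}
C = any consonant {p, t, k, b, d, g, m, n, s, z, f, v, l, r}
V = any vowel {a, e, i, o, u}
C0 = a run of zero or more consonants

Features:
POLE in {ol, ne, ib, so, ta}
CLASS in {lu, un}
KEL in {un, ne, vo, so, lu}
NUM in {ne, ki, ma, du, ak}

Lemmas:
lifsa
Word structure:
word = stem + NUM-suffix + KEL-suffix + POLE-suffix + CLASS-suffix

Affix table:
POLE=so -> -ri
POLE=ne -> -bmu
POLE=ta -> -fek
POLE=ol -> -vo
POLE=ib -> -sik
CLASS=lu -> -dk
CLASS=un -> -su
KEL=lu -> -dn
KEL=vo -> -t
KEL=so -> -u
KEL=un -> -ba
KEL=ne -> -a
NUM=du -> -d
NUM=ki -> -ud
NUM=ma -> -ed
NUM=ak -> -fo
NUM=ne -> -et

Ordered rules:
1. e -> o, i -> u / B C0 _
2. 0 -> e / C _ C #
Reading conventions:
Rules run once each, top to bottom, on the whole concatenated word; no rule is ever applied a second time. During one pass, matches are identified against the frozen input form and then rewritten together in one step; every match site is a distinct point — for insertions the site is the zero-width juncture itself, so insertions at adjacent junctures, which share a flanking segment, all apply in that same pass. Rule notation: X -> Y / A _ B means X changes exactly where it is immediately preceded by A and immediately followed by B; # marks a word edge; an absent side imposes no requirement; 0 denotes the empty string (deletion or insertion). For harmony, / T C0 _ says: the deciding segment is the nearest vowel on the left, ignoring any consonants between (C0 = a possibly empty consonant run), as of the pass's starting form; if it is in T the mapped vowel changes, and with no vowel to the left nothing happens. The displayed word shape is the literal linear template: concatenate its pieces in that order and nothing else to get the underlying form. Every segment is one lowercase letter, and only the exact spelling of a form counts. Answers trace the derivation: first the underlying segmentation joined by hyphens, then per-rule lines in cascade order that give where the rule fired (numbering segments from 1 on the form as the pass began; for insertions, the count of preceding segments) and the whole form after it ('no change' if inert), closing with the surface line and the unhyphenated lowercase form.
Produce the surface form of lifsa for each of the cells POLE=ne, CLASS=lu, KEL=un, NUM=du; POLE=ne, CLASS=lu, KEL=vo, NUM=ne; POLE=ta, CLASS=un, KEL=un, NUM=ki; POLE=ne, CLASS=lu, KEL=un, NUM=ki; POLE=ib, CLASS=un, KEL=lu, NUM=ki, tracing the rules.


cell POLE=ne, CLASS=lu, KEL=un, NUM=du:
underlying: lifsa-d-ba-bmu-dk
1. e -> o, i -> u / B C0 _: no change
2. 0 -> e / C _ C #: inserts after position(s) 12: lifsadbabmudek
surface: lifsadbabmudek

cell POLE=ne, CLASS=lu, KEL=vo, NUM=ne:
underlying: lifsa-et-t-bmu-dk
1. e -> o, i -> u / B C0 _: fires at position(s) 6: lifsaottbmudk
2. 0 -> e / C _ C #: inserts after position(s) 12: lifsaottbmudek
surface: lifsaottbmudek

cell POLE=ta, CLASS=un, KEL=un, NUM=ki:
underlying: lifsa-ud-ba-fek-su
1. e -> o, i -> u / B C0 _: fires at position(s) 11: lifsaudbafoksu
2. 0 -> e / C _ C #: no change
surface: lifsaudbafoksu

cell POLE=ne, CLASS=lu, KEL=un, NUM=ki:
underlying: lifsa-ud-ba-bmu-dk
1. e -> o, i -> u / B C0 _: no change
2. 0 -> e / C _ C #: inserts after position(s) 13: lifsaudbabmudek
surface: lifsaudbabmudek

cell POLE=ib, CLASS=un, KEL=lu, NUM=ki:
underlying: lifsa-ud-dn-sik-su
1. e -> o, i -> u / B C0 _: fires at position(s) 11: lifsauddnsuksu
2. 0 -> e / C _ C #: no change
surface: lifsauddnsuksu
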